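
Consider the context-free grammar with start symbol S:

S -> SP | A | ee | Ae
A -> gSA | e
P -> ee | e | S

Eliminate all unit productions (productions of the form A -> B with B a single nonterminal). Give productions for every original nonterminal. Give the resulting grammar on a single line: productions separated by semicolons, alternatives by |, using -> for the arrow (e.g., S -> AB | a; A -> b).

Unit productions: P->S, S->A.
Unit pairs (A ⇒* B via units): (P,A), (P,S), (S,A).
S: inherits non-unit rules of {A, S} → Ae | SP | e | ee | gSA.
A: inherits non-unit rules of {A} → e | gSA.
P: inherits non-unit rules of {A, P, S} → Ae | SP | e | ee | gSA.

S -> e | Ae | SP | ee | gSA; A -> e | gSA; P -> e | Ae | SP | ee | gSA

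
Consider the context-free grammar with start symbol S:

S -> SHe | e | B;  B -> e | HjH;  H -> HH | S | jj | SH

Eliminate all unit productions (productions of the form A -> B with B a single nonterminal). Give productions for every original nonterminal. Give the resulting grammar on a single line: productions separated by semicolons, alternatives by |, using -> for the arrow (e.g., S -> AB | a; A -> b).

Unit productions: H->S, S->B.
Unit pairs (A ⇒* B via units): (H,B), (H,S), (S,B).
S: inherits non-unit rules of {B, S} → HjH | SHe | e.
B: inherits non-unit rules of {B} → HjH | e.
H: inherits non-unit rules of {B, H, S} → HH | HjH | SH | SHe | e | jj.

S -> e | HjH | SHe; B -> e | HjH; H -> e | HH | SH | jj | HjH | SHe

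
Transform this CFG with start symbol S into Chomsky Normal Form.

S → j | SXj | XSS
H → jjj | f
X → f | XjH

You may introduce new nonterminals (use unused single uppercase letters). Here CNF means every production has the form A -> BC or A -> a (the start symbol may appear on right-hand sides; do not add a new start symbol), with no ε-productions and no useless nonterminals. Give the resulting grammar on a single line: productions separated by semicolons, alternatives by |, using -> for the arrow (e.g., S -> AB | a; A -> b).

No ε-productions.
No unit productions to eliminate.
TERM: introduce A -> j and substitute in every rule of length ≥2.
BIN: H -> AAA becomes H -> AB, B -> AA; S -> SXA becomes S -> SC, C -> XA; S -> XSS becomes S -> XD, D -> SS; X -> XAH becomes X -> XE, E -> AH.

S -> j | SC | XD; A -> j; B -> AA; C -> XA; D -> SS; E -> AH; H -> f | AB; X -> f | XE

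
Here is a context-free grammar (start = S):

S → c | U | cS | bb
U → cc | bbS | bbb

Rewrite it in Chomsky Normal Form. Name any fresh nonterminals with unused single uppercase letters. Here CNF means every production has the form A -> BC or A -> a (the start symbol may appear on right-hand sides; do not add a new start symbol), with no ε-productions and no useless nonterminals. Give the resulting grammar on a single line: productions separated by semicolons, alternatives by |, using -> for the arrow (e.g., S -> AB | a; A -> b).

No ε-productions.
After unit-elimination: S -> c | bb | cS | cc | bbS | bbb; U -> cc | bbS | bbb.
TERM: introduce A -> b, B -> c and substitute in every rule of length ≥2.
BIN: S -> AAA becomes S -> AC, C -> AA; S -> AAS becomes S -> AD, D -> AS; U -> AAA becomes U -> AE, E -> AA; U -> AAS becomes U -> AF, F -> AS.
Drop unreachable/unproductive: U.

S -> c | AA | AC | AD | BB | BS; A -> b; B -> c; C -> AA; D -> AS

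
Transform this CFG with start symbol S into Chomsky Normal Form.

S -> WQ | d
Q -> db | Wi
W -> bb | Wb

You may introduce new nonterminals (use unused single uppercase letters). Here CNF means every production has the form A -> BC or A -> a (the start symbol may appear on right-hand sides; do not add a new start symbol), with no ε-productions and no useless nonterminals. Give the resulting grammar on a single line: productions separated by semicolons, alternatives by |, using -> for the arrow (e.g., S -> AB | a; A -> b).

S -> d | WQ; A -> i; B -> d; C -> b; Q -> BC | WA; W -> CC | WC

No ε-productions.
No unit productions to eliminate.
TERM: introduce C -> b, B -> d, A -> i and substitute in every rule of length ≥2.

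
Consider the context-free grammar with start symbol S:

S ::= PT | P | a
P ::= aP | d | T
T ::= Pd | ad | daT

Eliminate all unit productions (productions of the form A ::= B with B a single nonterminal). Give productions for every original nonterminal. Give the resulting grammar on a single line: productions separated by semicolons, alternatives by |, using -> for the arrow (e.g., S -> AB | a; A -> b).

S -> a | d | PT | Pd | aP | ad | daT; P -> d | Pd | aP | ad | daT; T -> Pd | ad | daT

Unit productions: P->T, S->P.
Unit pairs (A ⇒* B via units): (P,T), (S,P), (S,T).
S: inherits non-unit rules of {P, S, T} → PT | Pd | a | aP | ad | d | daT.
P: inherits non-unit rules of {P, T} → Pd | aP | ad | d | daT.
T: inherits non-unit rules of {T} → Pd | ad | daT.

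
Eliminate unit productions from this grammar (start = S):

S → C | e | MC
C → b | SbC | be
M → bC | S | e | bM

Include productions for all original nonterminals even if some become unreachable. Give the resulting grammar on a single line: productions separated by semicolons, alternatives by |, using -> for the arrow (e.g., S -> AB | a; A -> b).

S -> b | e | MC | be | SbC; C -> b | be | SbC; M -> b | e | MC | bC | bM | be | SbC

Unit productions: M->S, S->C.
Unit pairs (A ⇒* B via units): (M,C), (M,S), (S,C).
S: inherits non-unit rules of {C, S} → MC | SbC | b | be | e.
C: inherits non-unit rules of {C} → SbC | b | be.
M: inherits non-unit rules of {C, M, S} → MC | SbC | b | bC | bM | be | e.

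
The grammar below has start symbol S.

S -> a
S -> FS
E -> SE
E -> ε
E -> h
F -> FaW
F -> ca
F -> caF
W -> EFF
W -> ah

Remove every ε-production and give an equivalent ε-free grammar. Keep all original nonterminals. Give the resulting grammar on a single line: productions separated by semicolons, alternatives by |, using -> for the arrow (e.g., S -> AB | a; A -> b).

Nullable set: {E}.
Drop E -> ε.
E -> SE: E nullable, giving S | SE.
W -> EFF: E nullable, giving EFF | FF.
Unchanged (no nullable symbols): S -> FS; S -> a; E -> h; F -> FaW; F -> ca; F -> caF; W -> ah.

S -> a | FS; E -> S | h | SE; F -> ca | FaW | caF; W -> FF | ah | EFF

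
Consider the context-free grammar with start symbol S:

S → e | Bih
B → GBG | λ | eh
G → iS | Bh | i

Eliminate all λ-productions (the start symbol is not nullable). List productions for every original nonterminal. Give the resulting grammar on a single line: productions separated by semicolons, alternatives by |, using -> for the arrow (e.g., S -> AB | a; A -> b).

Nullable set: {B}.
S -> Bih: B nullable, giving Bih | ih.
Drop B -> λ.
B -> GBG: B nullable, giving GBG | GG.
G -> Bh: B nullable, giving Bh | h.
Unchanged (no nullable symbols): S -> e; B -> eh; G -> i; G -> iS.

S -> e | ih | Bih; B -> GG | eh | GBG; G -> h | i | Bh | iS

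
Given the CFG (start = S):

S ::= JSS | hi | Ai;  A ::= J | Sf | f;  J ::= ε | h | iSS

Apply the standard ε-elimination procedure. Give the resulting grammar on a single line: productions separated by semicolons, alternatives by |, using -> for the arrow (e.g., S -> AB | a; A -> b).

S -> i | Ai | SS | hi | JSS; A -> J | f | Sf; J -> h | iSS

Nullable set: {A, J}.
S -> Ai: A nullable, giving Ai | i.
S -> JSS: J nullable, giving JSS | SS.
A -> J: J nullable, giving J.
Drop J -> ε.
Unchanged (no nullable symbols): S -> hi; A -> Sf; A -> f; J -> h; J -> iSS.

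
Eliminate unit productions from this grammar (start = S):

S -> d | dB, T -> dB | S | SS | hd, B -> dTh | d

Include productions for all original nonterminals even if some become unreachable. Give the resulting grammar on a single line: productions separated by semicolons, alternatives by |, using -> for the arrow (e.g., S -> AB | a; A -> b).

Unit productions: T->S.
Unit pairs (A ⇒* B via units): (T,S).
S: inherits non-unit rules of {S} → d | dB.
B: inherits non-unit rules of {B} → d | dTh.
T: inherits non-unit rules of {S, T} → SS | d | dB | hd.

S -> d | dB; B -> d | dTh; T -> d | SS | dB | hd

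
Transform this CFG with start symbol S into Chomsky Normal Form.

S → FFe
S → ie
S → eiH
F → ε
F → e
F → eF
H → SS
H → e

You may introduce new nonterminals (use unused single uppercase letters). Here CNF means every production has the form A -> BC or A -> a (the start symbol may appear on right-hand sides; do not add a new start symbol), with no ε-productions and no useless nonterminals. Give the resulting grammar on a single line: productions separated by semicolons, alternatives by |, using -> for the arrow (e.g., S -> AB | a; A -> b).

S -> e | AC | BA | FA | FD; A -> e; B -> i; C -> BH; D -> FA; F -> e | AF; H -> e | SS

Nullable: {F}; after ε-elimination: S -> e | Fe | ie | FFe | eiH; F -> e | eF; H -> e | SS.
No unit productions to eliminate.
TERM: introduce A -> e, B -> i and substitute in every rule of length ≥2.
BIN: S -> ABH becomes S -> AC, C -> BH; S -> FFA becomes S -> FD, D -> FA.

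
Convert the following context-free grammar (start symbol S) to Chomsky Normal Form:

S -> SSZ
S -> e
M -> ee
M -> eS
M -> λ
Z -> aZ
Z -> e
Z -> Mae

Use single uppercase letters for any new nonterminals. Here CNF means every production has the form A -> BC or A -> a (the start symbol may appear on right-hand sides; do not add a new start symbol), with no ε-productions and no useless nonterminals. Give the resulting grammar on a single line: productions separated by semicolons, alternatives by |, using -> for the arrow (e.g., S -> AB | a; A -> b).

Nullable: {M}; after ε-elimination: S -> e | SSZ; M -> eS | ee; Z -> e | aZ | ae | Mae.
No unit productions to eliminate.
TERM: introduce B -> a, A -> e and substitute in every rule of length ≥2.
BIN: S -> SSZ becomes S -> SC, C -> SZ; Z -> MBA becomes Z -> MD, D -> BA.

S -> e | SC; A -> e; B -> a; C -> SZ; D -> BA; M -> AA | AS; Z -> e | BA | BZ | MD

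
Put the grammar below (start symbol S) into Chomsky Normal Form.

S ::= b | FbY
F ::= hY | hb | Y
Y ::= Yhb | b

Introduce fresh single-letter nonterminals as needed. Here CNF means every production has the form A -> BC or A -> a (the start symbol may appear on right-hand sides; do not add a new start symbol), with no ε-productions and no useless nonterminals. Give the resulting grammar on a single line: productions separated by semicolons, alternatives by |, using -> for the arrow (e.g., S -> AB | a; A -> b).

S -> b | FD; A -> h; B -> b; C -> AB; D -> BY; E -> AB; F -> b | AB | AY | YC; Y -> b | YE

No ε-productions.
After unit-elimination: S -> b | FbY; F -> b | hY | hb | Yhb; Y -> b | Yhb.
TERM: introduce B -> b, A -> h and substitute in every rule of length ≥2.
BIN: F -> YAB becomes F -> YC, C -> AB; S -> FBY becomes S -> FD, D -> BY; Y -> YAB becomes Y -> YE, E -> AB.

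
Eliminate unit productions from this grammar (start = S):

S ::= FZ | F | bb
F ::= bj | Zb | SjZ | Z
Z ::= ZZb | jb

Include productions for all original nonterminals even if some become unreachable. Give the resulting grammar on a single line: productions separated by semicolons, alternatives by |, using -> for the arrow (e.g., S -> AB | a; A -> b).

S -> FZ | Zb | bb | bj | jb | SjZ | ZZb; F -> Zb | bj | jb | SjZ | ZZb; Z -> jb | ZZb

Unit productions: F->Z, S->F.
Unit pairs (A ⇒* B via units): (F,Z), (S,F), (S,Z).
S: inherits non-unit rules of {F, S, Z} → FZ | SjZ | ZZb | Zb | bb | bj | jb.
F: inherits non-unit rules of {F, Z} → SjZ | ZZb | Zb | bj | jb.
Z: inherits non-unit rules of {Z} → ZZb | jb.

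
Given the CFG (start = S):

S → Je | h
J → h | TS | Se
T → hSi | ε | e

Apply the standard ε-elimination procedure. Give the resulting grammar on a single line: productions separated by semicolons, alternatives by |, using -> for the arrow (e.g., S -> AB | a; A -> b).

S -> h | Je; J -> S | h | Se | TS; T -> e | hSi

Nullable set: {T}.
J -> TS: T nullable, giving S | TS.
Drop T -> ε.
Unchanged (no nullable symbols): S -> Je; S -> h; J -> Se; J -> h; T -> e; T -> hSi.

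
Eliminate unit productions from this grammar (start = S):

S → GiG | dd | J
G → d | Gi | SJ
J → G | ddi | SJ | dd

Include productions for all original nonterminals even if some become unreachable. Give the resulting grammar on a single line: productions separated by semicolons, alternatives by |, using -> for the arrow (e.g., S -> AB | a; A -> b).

Unit productions: J->G, S->J.
Unit pairs (A ⇒* B via units): (J,G), (S,G), (S,J).
S: inherits non-unit rules of {G, J, S} → Gi | GiG | SJ | d | dd | ddi.
G: inherits non-unit rules of {G} → Gi | SJ | d.
J: inherits non-unit rules of {G, J} → Gi | SJ | d | dd | ddi.

S -> d | Gi | SJ | dd | GiG | ddi; G -> d | Gi | SJ; J -> d | Gi | SJ | dd | ddi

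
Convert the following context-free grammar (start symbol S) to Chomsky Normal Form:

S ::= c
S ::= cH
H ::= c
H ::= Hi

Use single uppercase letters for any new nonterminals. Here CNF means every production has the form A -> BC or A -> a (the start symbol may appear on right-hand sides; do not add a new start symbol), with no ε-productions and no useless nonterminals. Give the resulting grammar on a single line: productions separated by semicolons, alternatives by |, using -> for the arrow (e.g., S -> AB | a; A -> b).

No ε-productions.
No unit productions to eliminate.
TERM: introduce B -> c, A -> i and substitute in every rule of length ≥2.

S -> c | BH; A -> i; B -> c; H -> c | HA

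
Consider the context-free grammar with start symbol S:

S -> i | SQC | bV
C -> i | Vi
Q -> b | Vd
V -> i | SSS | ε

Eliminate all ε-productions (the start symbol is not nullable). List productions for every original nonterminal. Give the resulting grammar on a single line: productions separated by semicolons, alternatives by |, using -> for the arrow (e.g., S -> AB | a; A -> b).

Nullable set: {V}.
S -> bV: V nullable, giving b | bV.
C -> Vi: V nullable, giving Vi | i.
Q -> Vd: V nullable, giving Vd | d.
Drop V -> ε.
Unchanged (no nullable symbols): S -> SQC; S -> i; C -> i; Q -> b; V -> SSS; V -> i.

S -> b | i | bV | SQC; C -> i | Vi; Q -> b | d | Vd; V -> i | SSS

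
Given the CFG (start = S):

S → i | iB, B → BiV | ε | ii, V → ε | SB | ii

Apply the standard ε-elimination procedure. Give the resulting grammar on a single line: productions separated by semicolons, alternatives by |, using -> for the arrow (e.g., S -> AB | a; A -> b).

Nullable set: {B, V}.
S -> iB: B nullable, giving i | iB.
Drop B -> ε.
B -> BiV: B, V nullable, giving Bi | BiV | i | iV.
Drop V -> ε.
V -> SB: B nullable, giving S | SB.
Unchanged (no nullable symbols): S -> i; B -> ii; V -> ii.

S -> i | iB; B -> i | Bi | iV | ii | BiV; V -> S | SB | ii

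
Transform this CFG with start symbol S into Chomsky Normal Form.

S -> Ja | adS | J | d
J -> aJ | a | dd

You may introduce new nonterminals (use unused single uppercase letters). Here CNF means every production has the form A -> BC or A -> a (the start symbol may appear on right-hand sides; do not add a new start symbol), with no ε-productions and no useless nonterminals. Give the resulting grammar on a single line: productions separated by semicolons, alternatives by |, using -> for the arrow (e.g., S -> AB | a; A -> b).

No ε-productions.
After unit-elimination: S -> a | d | Ja | aJ | dd | adS; J -> a | aJ | dd.
TERM: introduce A -> a, B -> d and substitute in every rule of length ≥2.
BIN: S -> ABS becomes S -> AC, C -> BS.

S -> a | d | AC | AJ | BB | JA; A -> a; B -> d; C -> BS; J -> a | AJ | BB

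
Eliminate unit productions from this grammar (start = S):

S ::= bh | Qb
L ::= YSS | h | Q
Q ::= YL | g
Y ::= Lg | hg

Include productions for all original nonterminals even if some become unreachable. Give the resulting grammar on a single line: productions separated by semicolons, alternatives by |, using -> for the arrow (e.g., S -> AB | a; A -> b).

Unit productions: L->Q.
Unit pairs (A ⇒* B via units): (L,Q).
S: inherits non-unit rules of {S} → Qb | bh.
L: inherits non-unit rules of {L, Q} → YL | YSS | g | h.
Q: inherits non-unit rules of {Q} → YL | g.
Y: inherits non-unit rules of {Y} → Lg | hg.

S -> Qb | bh; L -> g | h | YL | YSS; Q -> g | YL; Y -> Lg | hg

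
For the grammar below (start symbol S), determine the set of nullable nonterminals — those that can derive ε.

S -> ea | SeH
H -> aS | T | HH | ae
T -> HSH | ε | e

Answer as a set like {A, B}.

{H, T}

Directly nullable (have an ε-rule): {T}.
H is nullable via H -> T (every symbol on the right is already known nullable).
Not nullable: S — each has a terminal in every rule's right-hand side or depends on a non-nullable symbol.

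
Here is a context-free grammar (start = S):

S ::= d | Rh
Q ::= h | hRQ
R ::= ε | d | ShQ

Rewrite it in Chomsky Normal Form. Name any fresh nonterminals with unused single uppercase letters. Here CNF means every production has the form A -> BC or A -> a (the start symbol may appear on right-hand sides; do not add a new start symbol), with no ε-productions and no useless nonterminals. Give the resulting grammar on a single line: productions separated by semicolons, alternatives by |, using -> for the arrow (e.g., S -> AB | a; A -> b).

S -> d | h | RA; A -> h; B -> RQ; C -> AQ; Q -> h | AB | AQ; R -> d | SC

Nullable: {R}; after ε-elimination: S -> d | h | Rh; Q -> h | hQ | hRQ; R -> d | ShQ.
No unit productions to eliminate.
TERM: introduce A -> h and substitute in every rule of length ≥2.
BIN: Q -> ARQ becomes Q -> AB, B -> RQ; R -> SAQ becomes R -> SC, C -> AQ.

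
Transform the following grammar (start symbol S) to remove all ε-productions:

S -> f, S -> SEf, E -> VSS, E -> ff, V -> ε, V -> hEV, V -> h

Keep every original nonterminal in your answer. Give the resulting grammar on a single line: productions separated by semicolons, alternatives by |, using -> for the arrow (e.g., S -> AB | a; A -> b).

Nullable set: {V}.
E -> VSS: V nullable, giving SS | VSS.
Drop V -> ε.
V -> hEV: V nullable, giving hE | hEV.
Unchanged (no nullable symbols): S -> SEf; S -> f; E -> ff; V -> h.

S -> f | SEf; E -> SS | ff | VSS; V -> h | hE | hEV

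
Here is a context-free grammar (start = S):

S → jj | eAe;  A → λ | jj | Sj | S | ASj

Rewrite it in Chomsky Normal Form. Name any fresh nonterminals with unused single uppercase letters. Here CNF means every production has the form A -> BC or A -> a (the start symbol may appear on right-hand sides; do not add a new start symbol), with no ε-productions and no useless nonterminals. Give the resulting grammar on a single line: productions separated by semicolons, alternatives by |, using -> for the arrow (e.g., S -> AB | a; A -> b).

Nullable: {A}; after ε-elimination: S -> ee | jj | eAe; A -> S | Sj | jj | ASj.
After unit-elimination: S -> ee | jj | eAe; A -> Sj | ee | jj | ASj | eAe.
TERM: introduce C -> e, B -> j and substitute in every rule of length ≥2.
BIN: A -> ASB becomes A -> AD, D -> SB; A -> CAC becomes A -> CE, E -> AC; S -> CAC becomes S -> CF, F -> AC.

S -> BB | CC | CF; A -> AD | BB | CC | CE | SB; B -> j; C -> e; D -> SB; E -> AC; F -> AC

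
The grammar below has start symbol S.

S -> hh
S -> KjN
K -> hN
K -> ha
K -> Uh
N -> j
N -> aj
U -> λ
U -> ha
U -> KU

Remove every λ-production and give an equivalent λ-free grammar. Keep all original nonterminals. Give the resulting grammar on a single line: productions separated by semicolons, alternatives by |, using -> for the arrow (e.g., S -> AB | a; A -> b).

Nullable set: {U}.
K -> Uh: U nullable, giving Uh | h.
Drop U -> λ.
U -> KU: U nullable, giving K | KU.
Unchanged (no nullable symbols): S -> KjN; S -> hh; K -> hN; K -> ha; N -> aj; N -> j; U -> ha.

S -> hh | KjN; K -> h | Uh | hN | ha; N -> j | aj; U -> K | KU | ha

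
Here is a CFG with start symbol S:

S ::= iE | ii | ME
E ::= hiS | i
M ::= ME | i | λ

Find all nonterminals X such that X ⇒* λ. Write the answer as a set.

{M}

Directly nullable (have an ε-rule): {M}.
Not nullable: E, S — each has a terminal in every rule's right-hand side or depends on a non-nullable symbol.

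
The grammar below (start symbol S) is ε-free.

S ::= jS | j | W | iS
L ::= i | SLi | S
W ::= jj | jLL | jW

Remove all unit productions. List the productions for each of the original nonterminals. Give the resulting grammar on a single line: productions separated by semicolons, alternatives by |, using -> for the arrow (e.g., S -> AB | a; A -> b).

Unit productions: L->S, S->W.
Unit pairs (A ⇒* B via units): (L,S), (L,W), (S,W).
S: inherits non-unit rules of {S, W} → iS | j | jLL | jS | jW | jj.
L: inherits non-unit rules of {L, S, W} → SLi | i | iS | j | jLL | jS | jW | jj.
W: inherits non-unit rules of {W} → jLL | jW | jj.

S -> j | iS | jS | jW | jj | jLL; L -> i | j | iS | jS | jW | jj | SLi | jLL; W -> jW | jj | jLL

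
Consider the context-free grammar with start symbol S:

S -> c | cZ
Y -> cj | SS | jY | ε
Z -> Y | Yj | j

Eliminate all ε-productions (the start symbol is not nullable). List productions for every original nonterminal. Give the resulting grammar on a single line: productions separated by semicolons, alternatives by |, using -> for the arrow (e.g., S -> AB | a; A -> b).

Nullable set: {Y, Z}.
S -> cZ: Z nullable, giving c | cZ.
Drop Y -> ε.
Y -> jY: Y nullable, giving j | jY.
Z -> Y: Y nullable, giving Y.
Z -> Yj: Y nullable, giving Yj | j.
Unchanged (no nullable symbols): S -> c; Y -> SS; Y -> cj; Z -> j.

S -> c | cZ; Y -> j | SS | cj | jY; Z -> Y | j | Yj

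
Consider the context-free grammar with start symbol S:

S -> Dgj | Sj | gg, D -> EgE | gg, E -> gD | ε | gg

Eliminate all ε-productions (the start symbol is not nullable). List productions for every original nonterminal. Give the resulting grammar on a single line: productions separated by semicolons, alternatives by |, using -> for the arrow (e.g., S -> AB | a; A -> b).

Nullable set: {E}.
D -> EgE: E, E nullable, giving Eg | EgE | g | gE.
Drop E -> ε.
Unchanged (no nullable symbols): S -> Dgj; S -> Sj; S -> gg; D -> gg; E -> gD; E -> gg.

S -> Sj | gg | Dgj; D -> g | Eg | gE | gg | EgE; E -> gD | gg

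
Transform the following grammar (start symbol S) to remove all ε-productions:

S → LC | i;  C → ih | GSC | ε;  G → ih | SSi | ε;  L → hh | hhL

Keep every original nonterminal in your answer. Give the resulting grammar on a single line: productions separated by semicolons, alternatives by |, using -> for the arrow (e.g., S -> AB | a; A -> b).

Nullable set: {C, G}.
S -> LC: C nullable, giving L | LC.
Drop C -> ε.
C -> GSC: G, C nullable, giving GS | GSC | S | SC.
Drop G -> ε.
Unchanged (no nullable symbols): S -> i; C -> ih; G -> SSi; G -> ih; L -> hh; L -> hhL.

S -> L | i | LC; C -> S | GS | SC | ih | GSC; G -> ih | SSi; L -> hh | hhL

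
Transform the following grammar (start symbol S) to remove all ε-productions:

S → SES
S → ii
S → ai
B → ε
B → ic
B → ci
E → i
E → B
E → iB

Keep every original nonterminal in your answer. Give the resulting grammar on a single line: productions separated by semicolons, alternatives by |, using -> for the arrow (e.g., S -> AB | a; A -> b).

Nullable set: {B, E}.
S -> SES: E nullable, giving SES | SS.
Drop B -> ε.
E -> B: B nullable, giving B.
E -> iB: B nullable, giving i | iB.
Unchanged (no nullable symbols): S -> ai; S -> ii; B -> ci; B -> ic; E -> i.

S -> SS | ai | ii | SES; B -> ci | ic; E -> B | i | iB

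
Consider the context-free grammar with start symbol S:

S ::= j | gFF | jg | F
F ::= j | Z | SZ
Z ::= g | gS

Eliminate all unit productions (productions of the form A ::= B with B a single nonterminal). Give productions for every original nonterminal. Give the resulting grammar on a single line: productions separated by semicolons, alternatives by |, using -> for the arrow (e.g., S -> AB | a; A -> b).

Unit productions: F->Z, S->F.
Unit pairs (A ⇒* B via units): (F,Z), (S,F), (S,Z).
S: inherits non-unit rules of {F, S, Z} → SZ | g | gFF | gS | j | jg.
F: inherits non-unit rules of {F, Z} → SZ | g | gS | j.
Z: inherits non-unit rules of {Z} → g | gS.

S -> g | j | SZ | gS | jg | gFF; F -> g | j | SZ | gS; Z -> g | gS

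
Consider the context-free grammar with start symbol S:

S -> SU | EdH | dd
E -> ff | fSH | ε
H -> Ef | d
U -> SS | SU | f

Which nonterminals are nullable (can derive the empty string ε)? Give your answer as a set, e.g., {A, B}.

Directly nullable (have an ε-rule): {E}.
Not nullable: H, S, U — each has a terminal in every rule's right-hand side or depends on a non-nullable symbol.

{E}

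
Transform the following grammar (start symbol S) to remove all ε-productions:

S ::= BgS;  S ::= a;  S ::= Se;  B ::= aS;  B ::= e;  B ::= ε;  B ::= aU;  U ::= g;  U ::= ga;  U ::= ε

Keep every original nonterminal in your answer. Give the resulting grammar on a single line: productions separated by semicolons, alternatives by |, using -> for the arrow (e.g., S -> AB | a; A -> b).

Nullable set: {B, U}.
S -> BgS: B nullable, giving BgS | gS.
Drop B -> ε.
B -> aU: U nullable, giving a | aU.
Drop U -> ε.
Unchanged (no nullable symbols): S -> Se; S -> a; B -> aS; B -> e; U -> g; U -> ga.

S -> a | Se | gS | BgS; B -> a | e | aS | aU; U -> g | ga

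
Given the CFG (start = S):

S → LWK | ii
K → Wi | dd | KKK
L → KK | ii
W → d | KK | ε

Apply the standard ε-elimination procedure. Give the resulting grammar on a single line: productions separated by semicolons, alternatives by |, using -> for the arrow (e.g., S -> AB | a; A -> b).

S -> LK | ii | LWK; K -> i | Wi | dd | KKK; L -> KK | ii; W -> d | KK

Nullable set: {W}.
S -> LWK: W nullable, giving LK | LWK.
K -> Wi: W nullable, giving Wi | i.
Drop W -> ε.
Unchanged (no nullable symbols): S -> ii; K -> KKK; K -> dd; L -> KK; L -> ii; W -> KK; W -> d.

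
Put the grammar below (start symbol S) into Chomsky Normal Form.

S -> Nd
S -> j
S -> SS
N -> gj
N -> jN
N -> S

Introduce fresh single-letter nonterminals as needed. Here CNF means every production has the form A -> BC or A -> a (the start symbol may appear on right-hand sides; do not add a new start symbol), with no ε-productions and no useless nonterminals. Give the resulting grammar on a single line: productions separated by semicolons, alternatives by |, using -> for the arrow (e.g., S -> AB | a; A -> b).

S -> j | NA | SS; A -> d; B -> g; C -> j; N -> j | BC | CN | NA | SS

No ε-productions.
After unit-elimination: S -> j | Nd | SS; N -> j | Nd | SS | gj | jN.
TERM: introduce A -> d, B -> g, C -> j and substitute in every rule of length ≥2.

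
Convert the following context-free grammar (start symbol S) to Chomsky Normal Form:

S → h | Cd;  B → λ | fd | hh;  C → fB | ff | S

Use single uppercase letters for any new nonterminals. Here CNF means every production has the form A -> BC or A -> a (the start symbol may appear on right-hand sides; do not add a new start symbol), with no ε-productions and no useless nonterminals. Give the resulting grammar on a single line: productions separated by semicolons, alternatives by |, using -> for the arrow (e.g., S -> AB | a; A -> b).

Nullable: {B}; after ε-elimination: S -> h | Cd; B -> fd | hh; C -> S | f | fB | ff.
After unit-elimination: S -> h | Cd; B -> fd | hh; C -> f | h | Cd | fB | ff.
TERM: introduce D -> d, A -> f, E -> h and substitute in every rule of length ≥2.

S -> h | CD; A -> f; B -> AD | EE; C -> f | h | AA | AB | CD; D -> d; E -> h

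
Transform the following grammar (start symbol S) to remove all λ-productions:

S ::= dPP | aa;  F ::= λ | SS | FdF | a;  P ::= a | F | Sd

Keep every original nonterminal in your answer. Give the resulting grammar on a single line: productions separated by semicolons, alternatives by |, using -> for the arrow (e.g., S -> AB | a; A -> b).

S -> d | aa | dP | dPP; F -> a | d | Fd | SS | dF | FdF; P -> F | a | Sd

Nullable set: {F, P}.
S -> dPP: P, P nullable, giving d | dP | dPP.
Drop F -> λ.
F -> FdF: F, F nullable, giving Fd | FdF | d | dF.
P -> F: F nullable, giving F.
Unchanged (no nullable symbols): S -> aa; F -> SS; F -> a; P -> Sd; P -> a.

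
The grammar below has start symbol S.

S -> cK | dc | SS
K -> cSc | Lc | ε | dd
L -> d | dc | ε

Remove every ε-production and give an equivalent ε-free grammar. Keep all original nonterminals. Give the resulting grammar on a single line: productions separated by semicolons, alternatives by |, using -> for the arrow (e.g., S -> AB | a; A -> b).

Nullable set: {K, L}.
S -> cK: K nullable, giving c | cK.
Drop K -> ε.
K -> Lc: L nullable, giving Lc | c.
Drop L -> ε.
Unchanged (no nullable symbols): S -> SS; S -> dc; K -> cSc; K -> dd; L -> d; L -> dc.

S -> c | SS | cK | dc; K -> c | Lc | dd | cSc; L -> d | dc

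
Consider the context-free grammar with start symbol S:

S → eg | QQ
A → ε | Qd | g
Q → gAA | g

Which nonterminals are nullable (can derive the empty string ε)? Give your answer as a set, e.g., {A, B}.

Directly nullable (have an ε-rule): {A}.
Not nullable: Q, S — each has a terminal in every rule's right-hand side or depends on a non-nullable symbol.

{A}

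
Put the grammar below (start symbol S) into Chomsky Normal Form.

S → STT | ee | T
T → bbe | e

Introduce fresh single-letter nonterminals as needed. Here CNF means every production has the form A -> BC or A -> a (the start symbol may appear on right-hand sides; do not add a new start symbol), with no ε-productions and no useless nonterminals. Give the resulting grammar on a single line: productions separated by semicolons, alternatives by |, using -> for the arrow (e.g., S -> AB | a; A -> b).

No ε-productions.
After unit-elimination: S -> e | ee | STT | bbe; T -> e | bbe.
TERM: introduce A -> b, B -> e and substitute in every rule of length ≥2.
BIN: S -> AAB becomes S -> AC, C -> AB; S -> STT becomes S -> SD, D -> TT; T -> AAB becomes T -> AE, E -> AB.

S -> e | AC | BB | SD; A -> b; B -> e; C -> AB; D -> TT; E -> AB; T -> e | AE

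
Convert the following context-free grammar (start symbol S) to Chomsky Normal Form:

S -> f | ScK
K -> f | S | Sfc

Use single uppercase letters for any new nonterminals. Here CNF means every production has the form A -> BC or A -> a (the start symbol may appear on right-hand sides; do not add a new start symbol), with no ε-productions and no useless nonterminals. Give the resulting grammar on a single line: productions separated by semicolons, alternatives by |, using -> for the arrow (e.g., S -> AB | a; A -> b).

S -> f | SE; A -> c; B -> f; C -> AK; D -> BA; E -> AK; K -> f | SC | SD

No ε-productions.
After unit-elimination: S -> f | ScK; K -> f | ScK | Sfc.
TERM: introduce A -> c, B -> f and substitute in every rule of length ≥2.
BIN: K -> SAK becomes K -> SC, C -> AK; K -> SBA becomes K -> SD, D -> BA; S -> SAK becomes S -> SE, E -> AK.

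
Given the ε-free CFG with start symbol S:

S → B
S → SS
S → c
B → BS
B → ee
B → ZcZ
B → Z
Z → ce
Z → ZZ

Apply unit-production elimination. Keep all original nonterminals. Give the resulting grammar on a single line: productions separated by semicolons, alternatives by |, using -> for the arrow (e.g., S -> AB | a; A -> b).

Unit productions: B->Z, S->B.
Unit pairs (A ⇒* B via units): (B,Z), (S,B), (S,Z).
S: inherits non-unit rules of {B, S, Z} → BS | SS | ZZ | ZcZ | c | ce | ee.
B: inherits non-unit rules of {B, Z} → BS | ZZ | ZcZ | ce | ee.
Z: inherits non-unit rules of {Z} → ZZ | ce.

S -> c | BS | SS | ZZ | ce | ee | ZcZ; B -> BS | ZZ | ce | ee | ZcZ; Z -> ZZ | ce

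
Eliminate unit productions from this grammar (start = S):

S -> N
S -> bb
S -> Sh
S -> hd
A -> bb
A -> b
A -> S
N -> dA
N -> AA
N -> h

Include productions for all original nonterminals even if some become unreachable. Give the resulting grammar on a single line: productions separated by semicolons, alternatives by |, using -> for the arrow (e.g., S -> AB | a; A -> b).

S -> h | AA | Sh | bb | dA | hd; A -> b | h | AA | Sh | bb | dA | hd; N -> h | AA | dA

Unit productions: A->S, S->N.
Unit pairs (A ⇒* B via units): (A,N), (A,S), (S,N).
S: inherits non-unit rules of {N, S} → AA | Sh | bb | dA | h | hd.
A: inherits non-unit rules of {A, N, S} → AA | Sh | b | bb | dA | h | hd.
N: inherits non-unit rules of {N} → AA | dA | h.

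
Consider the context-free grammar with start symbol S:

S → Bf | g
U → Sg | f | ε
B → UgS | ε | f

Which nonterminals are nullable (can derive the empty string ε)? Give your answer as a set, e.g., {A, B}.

{B, U}

Directly nullable (have an ε-rule): {B, U}.
Not nullable: S — each has a terminal in every rule's right-hand side or depends on a non-nullable symbol.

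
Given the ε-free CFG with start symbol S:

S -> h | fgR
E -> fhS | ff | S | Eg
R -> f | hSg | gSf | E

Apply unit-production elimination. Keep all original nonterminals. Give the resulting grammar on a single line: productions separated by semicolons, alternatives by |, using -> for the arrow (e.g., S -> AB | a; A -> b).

S -> h | fgR; E -> h | Eg | ff | fgR | fhS; R -> f | h | Eg | ff | fgR | fhS | gSf | hSg

Unit productions: E->S, R->E.
Unit pairs (A ⇒* B via units): (E,S), (R,E), (R,S).
S: inherits non-unit rules of {S} → fgR | h.
E: inherits non-unit rules of {E, S} → Eg | ff | fgR | fhS | h.
R: inherits non-unit rules of {E, R, S} → Eg | f | ff | fgR | fhS | gSf | h | hSg.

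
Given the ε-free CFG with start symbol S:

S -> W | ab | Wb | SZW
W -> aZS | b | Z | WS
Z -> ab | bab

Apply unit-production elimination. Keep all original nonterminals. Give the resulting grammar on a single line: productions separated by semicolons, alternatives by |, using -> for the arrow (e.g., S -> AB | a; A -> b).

S -> b | WS | Wb | ab | SZW | aZS | bab; W -> b | WS | ab | aZS | bab; Z -> ab | bab

Unit productions: S->W, W->Z.
Unit pairs (A ⇒* B via units): (S,W), (S,Z), (W,Z).
S: inherits non-unit rules of {S, W, Z} → SZW | WS | Wb | aZS | ab | b | bab.
W: inherits non-unit rules of {W, Z} → WS | aZS | ab | b | bab.
Z: inherits non-unit rules of {Z} → ab | bab.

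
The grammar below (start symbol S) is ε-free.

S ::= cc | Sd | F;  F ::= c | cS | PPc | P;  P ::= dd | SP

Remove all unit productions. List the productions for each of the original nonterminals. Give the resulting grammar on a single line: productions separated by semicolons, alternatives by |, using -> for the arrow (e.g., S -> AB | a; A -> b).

S -> c | SP | Sd | cS | cc | dd | PPc; F -> c | SP | cS | dd | PPc; P -> SP | dd

Unit productions: F->P, S->F.
Unit pairs (A ⇒* B via units): (F,P), (S,F), (S,P).
S: inherits non-unit rules of {F, P, S} → PPc | SP | Sd | c | cS | cc | dd.
F: inherits non-unit rules of {F, P} → PPc | SP | c | cS | dd.
P: inherits non-unit rules of {P} → SP | dd.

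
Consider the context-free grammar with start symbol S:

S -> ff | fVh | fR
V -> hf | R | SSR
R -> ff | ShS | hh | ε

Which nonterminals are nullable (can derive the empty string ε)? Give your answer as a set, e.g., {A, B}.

Directly nullable (have an ε-rule): {R}.
V is nullable via V -> R (every symbol on the right is already known nullable).
Not nullable: S — each has a terminal in every rule's right-hand side or depends on a non-nullable symbol.

{R, V}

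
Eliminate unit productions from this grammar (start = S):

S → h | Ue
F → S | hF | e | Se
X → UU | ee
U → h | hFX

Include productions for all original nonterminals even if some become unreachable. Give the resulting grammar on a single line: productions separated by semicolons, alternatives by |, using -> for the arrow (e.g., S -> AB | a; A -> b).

S -> h | Ue; F -> e | h | Se | Ue | hF; U -> h | hFX; X -> UU | ee

Unit productions: F->S.
Unit pairs (A ⇒* B via units): (F,S).
S: inherits non-unit rules of {S} → Ue | h.
F: inherits non-unit rules of {F, S} → Se | Ue | e | h | hF.
U: inherits non-unit rules of {U} → h | hFX.
X: inherits non-unit rules of {X} → UU | ee.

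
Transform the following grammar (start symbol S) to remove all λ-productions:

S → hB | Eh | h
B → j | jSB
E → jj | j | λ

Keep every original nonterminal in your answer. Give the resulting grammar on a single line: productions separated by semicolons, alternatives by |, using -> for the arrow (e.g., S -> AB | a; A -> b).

S -> h | Eh | hB; B -> j | jSB; E -> j | jj

Nullable set: {E}.
S -> Eh: E nullable, giving Eh | h.
Drop E -> λ.
Unchanged (no nullable symbols): S -> h; S -> hB; B -> j; B -> jSB; E -> j; E -> jj.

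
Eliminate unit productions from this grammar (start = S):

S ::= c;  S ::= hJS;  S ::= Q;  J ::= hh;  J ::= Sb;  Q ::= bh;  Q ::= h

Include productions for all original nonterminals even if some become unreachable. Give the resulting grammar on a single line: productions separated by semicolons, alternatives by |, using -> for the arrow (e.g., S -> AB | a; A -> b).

Unit productions: S->Q.
Unit pairs (A ⇒* B via units): (S,Q).
S: inherits non-unit rules of {Q, S} → bh | c | h | hJS.
J: inherits non-unit rules of {J} → Sb | hh.
Q: inherits non-unit rules of {Q} → bh | h.

S -> c | h | bh | hJS; J -> Sb | hh; Q -> h | bh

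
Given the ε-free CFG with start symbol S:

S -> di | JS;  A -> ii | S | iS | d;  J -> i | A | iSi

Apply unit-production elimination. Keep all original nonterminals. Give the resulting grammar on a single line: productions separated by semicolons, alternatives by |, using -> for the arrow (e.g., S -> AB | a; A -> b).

S -> JS | di; A -> d | JS | di | iS | ii; J -> d | i | JS | di | iS | ii | iSi

Unit productions: A->S, J->A.
Unit pairs (A ⇒* B via units): (A,S), (J,A), (J,S).
S: inherits non-unit rules of {S} → JS | di.
A: inherits non-unit rules of {A, S} → JS | d | di | iS | ii.
J: inherits non-unit rules of {A, J, S} → JS | d | di | i | iS | iSi | ii.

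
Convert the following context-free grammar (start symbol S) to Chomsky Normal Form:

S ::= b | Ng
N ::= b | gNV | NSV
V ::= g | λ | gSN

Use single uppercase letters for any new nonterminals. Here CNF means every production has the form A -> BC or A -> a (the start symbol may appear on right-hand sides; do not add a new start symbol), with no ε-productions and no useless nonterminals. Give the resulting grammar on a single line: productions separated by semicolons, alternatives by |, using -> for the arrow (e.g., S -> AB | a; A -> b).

Nullable: {V}; after ε-elimination: S -> b | Ng; N -> b | NS | gN | NSV | gNV; V -> g | gSN.
No unit productions to eliminate.
TERM: introduce A -> g and substitute in every rule of length ≥2.
BIN: N -> ANV becomes N -> AB, B -> NV; N -> NSV becomes N -> NC, C -> SV; V -> ASN becomes V -> AD, D -> SN.

S -> b | NA; A -> g; B -> NV; C -> SV; D -> SN; N -> b | AB | AN | NC | NS; V -> g | AD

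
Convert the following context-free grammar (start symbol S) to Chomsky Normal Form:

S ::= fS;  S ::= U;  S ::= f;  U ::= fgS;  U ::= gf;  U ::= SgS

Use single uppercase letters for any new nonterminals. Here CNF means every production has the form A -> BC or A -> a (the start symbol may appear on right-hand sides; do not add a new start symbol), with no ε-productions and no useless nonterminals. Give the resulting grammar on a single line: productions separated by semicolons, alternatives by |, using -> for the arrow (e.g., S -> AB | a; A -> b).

S -> f | AB | BC | BS | SD; A -> g; B -> f; C -> AS; D -> AS

No ε-productions.
After unit-elimination: S -> f | fS | gf | SgS | fgS; U -> gf | SgS | fgS.
TERM: introduce B -> f, A -> g and substitute in every rule of length ≥2.
BIN: S -> BAS becomes S -> BC, C -> AS; S -> SAS becomes S -> SD, D -> AS; U -> BAS becomes U -> BE, E -> AS; U -> SAS becomes U -> SF, F -> AS.
Drop unreachable/unproductive: U.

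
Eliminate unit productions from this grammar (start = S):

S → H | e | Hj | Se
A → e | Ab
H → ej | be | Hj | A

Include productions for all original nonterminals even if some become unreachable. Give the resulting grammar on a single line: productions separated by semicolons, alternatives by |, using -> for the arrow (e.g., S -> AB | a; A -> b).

S -> e | Ab | Hj | Se | be | ej; A -> e | Ab; H -> e | Ab | Hj | be | ej

Unit productions: H->A, S->H.
Unit pairs (A ⇒* B via units): (H,A), (S,A), (S,H).
S: inherits non-unit rules of {A, H, S} → Ab | Hj | Se | be | e | ej.
A: inherits non-unit rules of {A} → Ab | e.
H: inherits non-unit rules of {A, H} → Ab | Hj | be | e | ej.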